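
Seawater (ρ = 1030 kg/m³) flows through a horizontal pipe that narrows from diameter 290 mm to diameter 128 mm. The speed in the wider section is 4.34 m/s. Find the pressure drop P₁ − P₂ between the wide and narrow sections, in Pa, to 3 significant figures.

By continuity, v₂ = v₁·A₁/A₂ = 4.34·(661/129) = 22.3 m/s.
The pipe is horizontal, so Bernoulli reduces to P₁ + ½ρv₁² = P₂ + ½ρv₂².
P₁ − P₂ = ½·1030·(22.3² − 4.34²) = ½·1030·477 = 246000 Pa.

246000 Pa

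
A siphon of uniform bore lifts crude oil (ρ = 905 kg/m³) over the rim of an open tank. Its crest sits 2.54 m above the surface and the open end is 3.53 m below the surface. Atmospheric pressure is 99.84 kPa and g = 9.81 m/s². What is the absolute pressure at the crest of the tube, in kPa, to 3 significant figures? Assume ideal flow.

P_top ≈ 46.0 kPa

The outlet speed comes from Torricelli: v = √(2g·3.53) = 8.32 m/s.
The bore is uniform, so the speed at the crest is the same v. Bernoulli surface→crest: P_atm = P_top + ½ρv² + ρg·h_top.
P_top = 99840 − ½·905·8.32² − 905·9.81·2.54 = 46000 Pa.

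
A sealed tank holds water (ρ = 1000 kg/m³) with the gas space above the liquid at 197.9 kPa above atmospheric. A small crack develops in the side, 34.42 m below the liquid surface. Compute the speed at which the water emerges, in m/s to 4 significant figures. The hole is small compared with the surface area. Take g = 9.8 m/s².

v = 32.72 m/s

Take point 1 at the surface (v₁ ≈ 0) and point 2 at the hole (at atmospheric pressure). Bernoulli: P₁ + ρg h = P_atm + ½ρv₂².
With P₁ − P_atm = 197900 Pa, v₂ = √(2gh + 2ΔP/ρ) = √(2·9.8·34.42 + 2·197900/1000) = 32.72 m/s.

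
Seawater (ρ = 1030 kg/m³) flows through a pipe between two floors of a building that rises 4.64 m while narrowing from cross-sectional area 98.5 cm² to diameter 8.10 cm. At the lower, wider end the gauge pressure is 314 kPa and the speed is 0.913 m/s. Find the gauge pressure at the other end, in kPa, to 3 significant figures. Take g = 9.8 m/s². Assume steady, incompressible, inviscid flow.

By continuity, v₂ = v₁·A₁/A₂ = 0.913·(98.5/51.5) = 1.75 m/s.
Bernoulli: P₁ + ½ρv₁² + ρg h₁ = P₂ + ½ρv₂² + ρg h₂, so P₂ = P₁ + ½ρ(v₁² − v₂²) − ρg(h₂ − h₁).
P₂ = 314000 + ½·1030·(0.913² − 1.75²) − 1030·9.8·(+4.64) = 314000 + (-1140) − (46800) = 266000 Pa.

P₂ ≈ 266 kPa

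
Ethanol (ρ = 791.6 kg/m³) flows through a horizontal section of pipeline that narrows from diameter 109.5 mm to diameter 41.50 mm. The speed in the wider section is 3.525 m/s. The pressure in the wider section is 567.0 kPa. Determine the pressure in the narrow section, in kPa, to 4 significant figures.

Continuity gives A₁v₁ = A₂v₂, so v₂ = (94.17 cm²)/(13.53 cm²) × 3.525 m/s = 24.54 m/s.
Along the horizontal streamline, P + ½ρv² is constant.
P₂ = P₁ − ½ρ(v₂² − v₁²) = 567000 − ½·791.6·(24.54² − 3.525²) = 567000 − 233500 = 333500 Pa.

P₂ = 333.5 kPa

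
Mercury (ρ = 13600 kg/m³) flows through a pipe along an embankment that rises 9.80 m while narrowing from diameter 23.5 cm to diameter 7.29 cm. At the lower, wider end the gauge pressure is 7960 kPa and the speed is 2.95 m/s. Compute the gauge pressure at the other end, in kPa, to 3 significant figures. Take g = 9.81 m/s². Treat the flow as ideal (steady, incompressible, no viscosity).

322 kPa

Mass conservation (A₁v₁ = A₂v₂) gives v₂ = 2.95 × 434/41.7 = 30.7 m/s.
Bernoulli: P₁ + ½ρv₁² + ρg h₁ = P₂ + ½ρv₂² + ρg h₂, so P₂ = P₁ + ½ρ(v₁² − v₂²) − ρg(h₂ − h₁).
P₂ = 7960000 + ½·13600·(2.95² − 30.7²) − 13600·9.81·(+9.80) = 7960000 + (-6330000) − (1310000) = 322000 Pa.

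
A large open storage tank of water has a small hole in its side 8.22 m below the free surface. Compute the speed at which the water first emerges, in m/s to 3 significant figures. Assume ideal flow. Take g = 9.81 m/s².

v = 12.7 m/s

Bernoulli from surface to hole (P equal, v_surface ≈ 0): v = √(2gh) = √(2×9.81×8.22) = 12.7 m/s.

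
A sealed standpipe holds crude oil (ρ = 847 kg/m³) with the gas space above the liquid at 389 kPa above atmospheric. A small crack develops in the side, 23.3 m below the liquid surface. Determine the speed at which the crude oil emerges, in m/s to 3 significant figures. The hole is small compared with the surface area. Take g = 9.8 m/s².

37.1 m/s

Take point 1 at the surface (v₁ ≈ 0) and point 2 at the hole (at atmospheric pressure). Bernoulli: P₁ + ρg h = P_atm + ½ρv₂².
With P₁ − P_atm = 389000 Pa, v₂ = √(2gh + 2ΔP/ρ) = √(2·9.8·23.3 + 2·389000/847) = 37.1 m/s.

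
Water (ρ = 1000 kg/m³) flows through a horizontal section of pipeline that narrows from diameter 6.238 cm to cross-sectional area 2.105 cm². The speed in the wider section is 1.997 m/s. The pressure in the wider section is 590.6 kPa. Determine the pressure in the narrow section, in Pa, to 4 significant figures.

172300 Pa

Continuity gives A₁v₁ = A₂v₂, so v₂ = (30.56 cm²)/(2.105 cm²) × 1.997 m/s = 28.99 m/s.
Along the horizontal streamline, P + ½ρv² is constant.
P₂ = P₁ − ½ρ(v₂² − v₁²) = 590600 − ½·1000·(28.99² − 1.997²) = 590600 − 418300 = 172300 Pa.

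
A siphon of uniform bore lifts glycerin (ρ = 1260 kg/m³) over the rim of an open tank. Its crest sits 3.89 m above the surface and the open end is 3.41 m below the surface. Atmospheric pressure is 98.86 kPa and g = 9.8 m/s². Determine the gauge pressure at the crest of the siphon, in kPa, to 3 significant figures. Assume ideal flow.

From the surface to the outlet (both open to atmosphere, surface at rest): v = √(2g·h_out) = √(2·9.8·3.41) = 8.18 m/s.
With constant cross-section the crest speed equals v; applying Bernoulli from the surface up to the crest, P_top = P_atm − ½ρv² − ρg·h_top.
P_top = 98860 − ½·1260·8.18² − 1260·9.8·3.89 = 8720 Pa. So P_gauge = P_top − P_atm = -90100 Pa.

-90.1 kPa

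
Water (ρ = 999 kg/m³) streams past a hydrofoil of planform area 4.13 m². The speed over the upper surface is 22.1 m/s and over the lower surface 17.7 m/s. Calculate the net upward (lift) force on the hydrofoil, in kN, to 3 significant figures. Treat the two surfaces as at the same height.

The faster flow above has the lower pressure; Bernoulli (same height) gives ΔP = ½ρ(v_up² − v_low²).
ΔP = ½·999·(22.1² − 17.7²) = 87500 Pa.
Lift = ΔP · A = 87500 × 4.13 = 361000 N.

361 kN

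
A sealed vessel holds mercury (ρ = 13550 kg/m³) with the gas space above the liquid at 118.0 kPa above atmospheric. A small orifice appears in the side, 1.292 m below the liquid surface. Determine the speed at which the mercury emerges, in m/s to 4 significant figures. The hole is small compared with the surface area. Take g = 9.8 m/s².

6.538 m/s

Take point 1 at the surface (v₁ ≈ 0) and point 2 at the hole (at atmospheric pressure). Bernoulli: P₁ + ρg h = P_atm + ½ρv₂².
With P₁ − P_atm = 118000 Pa, v₂ = √(2gh + 2ΔP/ρ) = √(2·9.8·1.292 + 2·118000/13550) = 6.538 m/s.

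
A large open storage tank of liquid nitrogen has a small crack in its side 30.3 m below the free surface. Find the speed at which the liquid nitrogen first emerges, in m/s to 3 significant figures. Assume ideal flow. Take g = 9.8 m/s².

v ≈ 24.4 m/s

The surface is effectively still and both ends are open, so ½v² = gh and v = √(2·9.8·30.3) = 24.4 m/s.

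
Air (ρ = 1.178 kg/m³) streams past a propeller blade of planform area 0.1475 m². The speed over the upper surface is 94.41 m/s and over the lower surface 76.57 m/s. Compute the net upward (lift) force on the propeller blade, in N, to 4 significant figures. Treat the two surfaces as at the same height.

From P + ½ρv² = const at equal height, P_low − P_up = ½ρ(v_up² − v_low²).
ΔP = ½·1.178·(94.41² − 76.57²) = 1797 Pa.
Lift = ΔP · A = 1797 × 0.1475 = 265.0 N.

F ≈ 265.0 N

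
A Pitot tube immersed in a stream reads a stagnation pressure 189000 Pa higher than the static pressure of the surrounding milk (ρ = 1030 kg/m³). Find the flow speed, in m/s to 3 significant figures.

v ≈ 19.2 m/s

The dynamic pressure equals the rise in static pressure at the stagnation point: ΔP = ½ρv².
v = √(2ΔP/ρ) = √(2·189000/1030) = 19.2 m/s.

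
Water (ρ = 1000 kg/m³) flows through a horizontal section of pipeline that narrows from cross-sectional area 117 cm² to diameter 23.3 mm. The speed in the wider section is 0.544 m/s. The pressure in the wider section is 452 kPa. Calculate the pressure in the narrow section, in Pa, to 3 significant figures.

By continuity, v₂ = v₁·A₁/A₂ = 0.544·(117/4.26) = 14.9 m/s.
Along the horizontal streamline, P + ½ρv² is constant.
P₂ = P₁ − ½ρ(v₂² − v₁²) = 452000 − ½·1000·(14.9² − 0.544²) = 452000 − 111000 = 341000 Pa.

341000 Pa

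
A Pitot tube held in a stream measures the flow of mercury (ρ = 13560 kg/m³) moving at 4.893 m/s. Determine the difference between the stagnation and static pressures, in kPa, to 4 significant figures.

ΔP = 162.3 kPa

Bernoulli between the free stream and the stagnation point: ½ρv² = P_stag − P_static.
ΔP = ½·13560·4.893² = 162300 Pa.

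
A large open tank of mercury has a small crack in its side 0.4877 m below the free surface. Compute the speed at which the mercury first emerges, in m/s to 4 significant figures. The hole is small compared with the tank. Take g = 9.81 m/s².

The surface is effectively still and both ends are open, so ½v² = gh and v = √(2·9.81·0.4877) = 3.093 m/s.

v ≈ 3.093 m/s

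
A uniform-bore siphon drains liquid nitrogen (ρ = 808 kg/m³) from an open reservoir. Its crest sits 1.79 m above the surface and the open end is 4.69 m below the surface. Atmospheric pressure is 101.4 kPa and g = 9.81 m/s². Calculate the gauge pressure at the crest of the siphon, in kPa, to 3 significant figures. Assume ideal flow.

-51.4 kPa

From the surface to the outlet (both open to atmosphere, surface at rest): v = √(2g·h_out) = √(2·9.81·4.69) = 9.59 m/s.
Continuity keeps v the same throughout the tube; from surface to crest, P_atm + 0 = P_top + ½ρv² + ρg·h_top.
P_top = 101400 − ½·808·9.59² − 808·9.81·1.79 = 50000 Pa. So P_gauge = P_top − P_atm = -51400 Pa.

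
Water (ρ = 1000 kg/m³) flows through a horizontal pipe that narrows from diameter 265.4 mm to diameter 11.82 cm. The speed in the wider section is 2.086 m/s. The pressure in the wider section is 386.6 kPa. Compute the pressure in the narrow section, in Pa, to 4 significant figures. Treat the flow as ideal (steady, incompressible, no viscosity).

333500 Pa

The volume flow rate is constant, so v₂ = (A₁/A₂)v₁ = (553.2/109.7)·2.086 = 10.52 m/s.
With no height change, Bernoulli's equation is P₁ + ½ρv₁² = P₂ + ½ρv₂².
P₂ = P₁ − ½ρ(v₂² − v₁²) = 386600 − ½·1000·(10.52² − 2.086²) = 386600 − 53130 = 333500 Pa.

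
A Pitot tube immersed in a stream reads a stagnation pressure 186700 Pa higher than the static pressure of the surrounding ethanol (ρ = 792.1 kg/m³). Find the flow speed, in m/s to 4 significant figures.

The dynamic pressure equals the rise in static pressure at the stagnation point: ΔP = ½ρv².
v = √(2ΔP/ρ) = √(2·186700/792.1) = 21.71 m/s.

v = 21.71 m/s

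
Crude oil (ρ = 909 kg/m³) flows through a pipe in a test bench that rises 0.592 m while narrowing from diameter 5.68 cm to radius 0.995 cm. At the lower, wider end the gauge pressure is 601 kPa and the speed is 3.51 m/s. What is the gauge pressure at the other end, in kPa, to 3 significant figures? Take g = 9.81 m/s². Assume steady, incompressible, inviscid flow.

The volume flow rate is constant, so v₂ = (A₁/A₂)v₁ = (25.3/3.11)·3.51 = 28.6 m/s.
Applying Bernoulli between the two ends and solving for P₂: P₂ = P₁ + ½ρ(v₁² − v₂²) − ρgΔh.
P₂ = 601000 + ½·909·(3.51² − 28.6²) − 909·9.81·(+0.592) = 601000 + (-366000) − (5280) = 230000 Pa.

P₂ = 230 kPa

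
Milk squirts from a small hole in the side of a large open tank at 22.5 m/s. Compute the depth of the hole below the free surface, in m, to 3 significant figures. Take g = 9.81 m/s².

h ≈ 25.8 m

For a small hole in a large open tank, ½v² = gh, giving h = v²/(2g).
h = 22.5²/(2·9.81) = 506/19.62 = 25.8 m.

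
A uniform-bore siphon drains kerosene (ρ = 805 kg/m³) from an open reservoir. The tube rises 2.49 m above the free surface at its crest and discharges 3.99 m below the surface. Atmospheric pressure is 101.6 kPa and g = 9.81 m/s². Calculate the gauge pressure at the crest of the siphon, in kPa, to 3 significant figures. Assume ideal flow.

Bernoulli surface→outlet gives ½v² = g·h_out, so v = √(2·9.81·3.99) = 8.85 m/s.
Continuity keeps v the same throughout the tube; from surface to crest, P_atm + 0 = P_top + ½ρv² + ρg·h_top.
P_top = 101600 − ½·805·8.85² − 805·9.81·2.49 = 50400 Pa. So P_gauge = P_top − P_atm = -51200 Pa.

P_gauge ≈ -51.2 kPa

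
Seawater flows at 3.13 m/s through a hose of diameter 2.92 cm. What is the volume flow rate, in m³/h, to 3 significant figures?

Q ≈ 7.55 m³/h

Q = A·v = 0.000670 m² × 3.13 m/s = 0.00210 m³/s.
Converting: 0.00210 m³/s × 3600 = 7.55 m³/h.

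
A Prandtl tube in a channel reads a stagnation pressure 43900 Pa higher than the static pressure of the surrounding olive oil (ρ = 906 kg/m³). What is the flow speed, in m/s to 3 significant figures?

Bernoulli between the free stream and the stagnation point: ½ρv² = P_stag − P_static.
v = √(2ΔP/ρ) = √(2·43900/906) = 9.84 m/s.

v = 9.84 m/s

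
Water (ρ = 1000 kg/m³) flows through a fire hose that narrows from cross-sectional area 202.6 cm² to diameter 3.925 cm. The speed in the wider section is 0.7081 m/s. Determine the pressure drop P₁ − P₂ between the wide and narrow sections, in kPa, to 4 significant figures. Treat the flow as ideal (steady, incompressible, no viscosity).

ΔP ≈ 70.04 kPa

By continuity, v₂ = v₁·A₁/A₂ = 0.7081·(202.6/12.10) = 11.86 m/s.
Bernoulli (h₁ = h₂): P₁ − P₂ = ½ρ(v₂² − v₁²).
P₁ − P₂ = ½·1000·(11.86² − 0.7081²) = ½·1000·140.1 = 70040 Pa.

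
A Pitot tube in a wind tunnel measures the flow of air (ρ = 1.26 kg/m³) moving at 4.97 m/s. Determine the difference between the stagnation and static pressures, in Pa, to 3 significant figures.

At the stagnation point the flow is brought to rest, so Bernoulli gives P_stag − P_static = ½ρv².
ΔP = ½·1.26·4.97² = 15.6 Pa.

ΔP ≈ 15.6 Pa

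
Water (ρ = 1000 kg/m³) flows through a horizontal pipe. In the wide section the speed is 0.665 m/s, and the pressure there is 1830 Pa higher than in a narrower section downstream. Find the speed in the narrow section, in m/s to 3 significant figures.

Along the level pipe P + ½ρv² is conserved, hence v₂² = v₁² + 2(P₁ − P₂)/ρ.
v₂ = √(0.665² + 2·1830/1000) = √(0.442 + 3.66) = 2.03 m/s.

v₂ ≈ 2.03 m/s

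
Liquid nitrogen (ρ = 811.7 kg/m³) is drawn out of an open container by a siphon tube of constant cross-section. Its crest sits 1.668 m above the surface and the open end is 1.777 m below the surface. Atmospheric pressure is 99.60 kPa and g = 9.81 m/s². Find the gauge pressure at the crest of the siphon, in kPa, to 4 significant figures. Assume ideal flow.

P_gauge = -27.43 kPa

The outlet speed comes from Torricelli: v = √(2g·1.777) = 5.905 m/s.
With constant cross-section the crest speed equals v; applying Bernoulli from the surface up to the crest, P_top = P_atm − ½ρv² − ρg·h_top.
P_top = 99600 − ½·811.7·5.905² − 811.7·9.81·1.668 = 72170 Pa. So P_gauge = P_top − P_atm = -27430 Pa.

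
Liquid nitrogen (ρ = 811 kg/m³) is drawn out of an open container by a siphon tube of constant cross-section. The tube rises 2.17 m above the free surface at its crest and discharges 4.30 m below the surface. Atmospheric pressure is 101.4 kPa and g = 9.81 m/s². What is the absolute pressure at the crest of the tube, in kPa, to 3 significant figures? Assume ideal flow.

49.9 kPa

Bernoulli surface→outlet gives ½v² = g·h_out, so v = √(2·9.81·4.30) = 9.19 m/s.
Continuity keeps v the same throughout the tube; from surface to crest, P_atm + 0 = P_top + ½ρv² + ρg·h_top.
P_top = 101400 − ½·811·9.19² − 811·9.81·2.17 = 49900 Pa.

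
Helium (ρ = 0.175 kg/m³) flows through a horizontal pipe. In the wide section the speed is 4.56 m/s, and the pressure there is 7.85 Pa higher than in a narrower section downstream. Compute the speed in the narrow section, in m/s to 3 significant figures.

With h₁ = h₂, rearranging Bernoulli gives v₂ = √(v₁² + 2ΔP/ρ).
v₂ = √(4.56² + 2·7.85/0.175) = √(20.8 + 89.7) = 10.5 m/s.

10.5 m/s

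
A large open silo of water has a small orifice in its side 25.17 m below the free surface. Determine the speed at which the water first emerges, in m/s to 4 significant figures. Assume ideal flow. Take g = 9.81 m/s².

22.22 m/s

Bernoulli from surface to hole (P equal, v_surface ≈ 0): v = √(2gh) = √(2×9.81×25.17) = 22.22 m/s.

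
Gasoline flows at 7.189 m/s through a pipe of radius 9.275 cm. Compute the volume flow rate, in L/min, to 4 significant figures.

Q ≈ 11660 L/min

Q = A·v = 0.02703 m² × 7.189 m/s = 0.1943 m³/s.
Converting: 0.1943 m³/s × 60000 = 11660 L/min.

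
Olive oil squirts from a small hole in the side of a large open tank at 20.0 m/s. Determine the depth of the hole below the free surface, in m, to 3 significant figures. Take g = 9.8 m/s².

For a small hole in a large open tank, ½v² = gh, giving h = v²/(2g).
h = 20.0²/(2·9.8) = 400/19.60 = 20.4 m.

20.4 m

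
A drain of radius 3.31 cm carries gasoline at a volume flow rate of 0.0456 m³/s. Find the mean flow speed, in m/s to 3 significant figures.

Q = 0.0456 m³/s = 0.0456 m³/s.
v = Q/A = 0.0456 / 0.00344 = 13.2 m/s.

v ≈ 13.2 m/s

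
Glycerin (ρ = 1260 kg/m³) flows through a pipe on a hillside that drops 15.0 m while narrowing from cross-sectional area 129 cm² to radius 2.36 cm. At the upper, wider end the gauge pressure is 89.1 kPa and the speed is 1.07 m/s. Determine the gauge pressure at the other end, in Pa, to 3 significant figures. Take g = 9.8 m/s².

The volume flow rate is constant, so v₂ = (A₁/A₂)v₁ = (129/17.5)·1.07 = 7.89 m/s.
Energy conservation along the streamline gives P₂ = P₁ − ½ρ(v₂² − v₁²) − ρg(h₂ − h₁).
P₂ = 89100 + ½·1260·(1.07² − 7.89²) − 1260·9.8·(−15.0) = 89100 + (-38500) − (-185000) = 236000 Pa.

P₂ = 236000 Pa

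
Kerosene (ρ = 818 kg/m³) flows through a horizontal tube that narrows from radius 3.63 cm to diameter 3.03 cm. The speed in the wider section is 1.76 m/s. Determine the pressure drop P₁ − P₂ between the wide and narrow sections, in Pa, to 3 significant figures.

ΔP ≈ 40500 Pa

Mass conservation (A₁v₁ = A₂v₂) gives v₂ = 1.76 × 41.4/7.21 = 10.1 m/s.
Along the horizontal streamline, P + ½ρv² is constant.
P₁ − P₂ = ½·818·(10.1² − 1.76²) = ½·818·99.0 = 40500 Pa.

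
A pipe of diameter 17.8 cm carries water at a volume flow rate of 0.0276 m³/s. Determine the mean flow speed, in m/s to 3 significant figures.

Q = 0.0276 m³/s = 0.0276 m³/s.
v = Q/A = 0.0276 / 0.0249 = 1.11 m/s.

1.11 m/s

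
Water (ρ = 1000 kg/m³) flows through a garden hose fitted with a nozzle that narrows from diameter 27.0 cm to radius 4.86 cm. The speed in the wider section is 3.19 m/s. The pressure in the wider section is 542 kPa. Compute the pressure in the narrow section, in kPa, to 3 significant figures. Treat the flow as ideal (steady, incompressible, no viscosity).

P₂ ≈ 244 kPa

Mass conservation (A₁v₁ = A₂v₂) gives v₂ = 3.19 × 573/74.2 = 24.6 m/s.
Bernoulli (h₁ = h₂): P₁ − P₂ = ½ρ(v₂² − v₁²).
P₂ = P₁ − ½ρ(v₂² − v₁²) = 542000 − ½·1000·(24.6² − 3.19²) = 542000 − 298000 = 244000 Pa.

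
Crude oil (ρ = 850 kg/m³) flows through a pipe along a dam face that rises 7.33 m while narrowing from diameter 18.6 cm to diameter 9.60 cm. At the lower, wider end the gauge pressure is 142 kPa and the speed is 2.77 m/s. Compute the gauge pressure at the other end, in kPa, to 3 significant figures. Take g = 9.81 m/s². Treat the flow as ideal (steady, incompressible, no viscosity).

38.2 kPa

Mass conservation (A₁v₁ = A₂v₂) gives v₂ = 2.77 × 272/72.4 = 10.4 m/s.
Energy conservation along the streamline gives P₂ = P₁ − ½ρ(v₂² − v₁²) − ρg(h₂ − h₁).
P₂ = 142000 + ½·850·(2.77² − 10.4²) − 850·9.81·(+7.33) = 142000 + (-42700) − (61100) = 38200 Pa.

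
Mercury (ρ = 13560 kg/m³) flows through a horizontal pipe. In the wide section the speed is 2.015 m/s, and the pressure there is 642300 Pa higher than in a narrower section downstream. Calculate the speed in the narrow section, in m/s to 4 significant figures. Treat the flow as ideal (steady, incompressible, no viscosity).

Along the level pipe P + ½ρv² is conserved, hence v₂² = v₁² + 2(P₁ − P₂)/ρ.
v₂ = √(2.015² + 2·642300/13560) = √(4.060 + 94.73) = 9.940 m/s.

9.940 m/s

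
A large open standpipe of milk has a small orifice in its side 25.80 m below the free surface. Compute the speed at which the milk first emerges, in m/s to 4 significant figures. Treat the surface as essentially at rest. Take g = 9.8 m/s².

22.49 m/s

Torricelli's result v = √(2gh) gives v = √(2·9.8·25.80) = 22.49 m/s.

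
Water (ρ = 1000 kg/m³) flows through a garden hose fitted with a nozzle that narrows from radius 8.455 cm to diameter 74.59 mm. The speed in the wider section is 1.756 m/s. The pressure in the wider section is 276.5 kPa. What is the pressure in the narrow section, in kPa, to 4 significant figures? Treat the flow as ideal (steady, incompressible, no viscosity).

Continuity gives A₁v₁ = A₂v₂, so v₂ = (224.6 cm²)/(43.70 cm²) × 1.756 m/s = 9.025 m/s.
Along the horizontal streamline, P + ½ρv² is constant.
P₂ = P₁ − ½ρ(v₂² − v₁²) = 276500 − ½·1000·(9.025² − 1.756²) = 276500 − 39180 = 237300 Pa.

P₂ ≈ 237.3 kPa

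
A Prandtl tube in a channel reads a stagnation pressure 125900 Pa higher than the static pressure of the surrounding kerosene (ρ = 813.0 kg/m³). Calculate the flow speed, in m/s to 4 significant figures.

v ≈ 17.60 m/s

Bernoulli between the free stream and the stagnation point: ½ρv² = P_stag − P_static.
v = √(2ΔP/ρ) = √(2·125900/813.0) = 17.60 m/s.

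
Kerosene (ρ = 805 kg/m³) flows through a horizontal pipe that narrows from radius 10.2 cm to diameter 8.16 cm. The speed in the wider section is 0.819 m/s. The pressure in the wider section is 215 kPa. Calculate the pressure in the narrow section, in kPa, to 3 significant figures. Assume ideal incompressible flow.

P₂ ≈ 205 kPa

Mass conservation (A₁v₁ = A₂v₂) gives v₂ = 0.819 × 327/52.3 = 5.12 m/s.
Along the horizontal streamline, P + ½ρv² is constant.
P₂ = P₁ − ½ρ(v₂² − v₁²) = 215000 − ½·805·(5.12² − 0.819²) = 215000 − 10300 = 205000 Pa.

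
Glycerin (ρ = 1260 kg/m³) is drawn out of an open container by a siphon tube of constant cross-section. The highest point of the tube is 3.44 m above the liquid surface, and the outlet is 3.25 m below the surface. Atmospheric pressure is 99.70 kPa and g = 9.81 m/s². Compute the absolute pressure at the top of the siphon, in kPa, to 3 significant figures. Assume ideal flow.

P_top ≈ 17.0 kPa

Bernoulli surface→outlet gives ½v² = g·h_out, so v = √(2·9.81·3.25) = 7.99 m/s.
Continuity keeps v the same throughout the tube; from surface to crest, P_atm + 0 = P_top + ½ρv² + ρg·h_top.
P_top = 99700 − ½·1260·7.99² − 1260·9.81·3.44 = 17000 Pa.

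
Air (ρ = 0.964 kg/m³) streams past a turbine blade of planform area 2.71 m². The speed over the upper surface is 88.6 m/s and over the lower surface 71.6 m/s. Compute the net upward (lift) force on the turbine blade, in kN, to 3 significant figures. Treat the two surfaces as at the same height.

From P + ½ρv² = const at equal height, P_low − P_up = ½ρ(v_up² − v_low²).
ΔP = ½·0.964·(88.6² − 71.6²) = 1310 Pa.
Lift = ΔP · A = 1310 × 2.71 = 3560 N.

F ≈ 3.56 kN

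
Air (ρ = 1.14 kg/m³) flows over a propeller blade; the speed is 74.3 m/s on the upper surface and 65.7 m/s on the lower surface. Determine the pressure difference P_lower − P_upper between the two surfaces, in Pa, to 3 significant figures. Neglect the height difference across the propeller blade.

ΔP ≈ 686 Pa

With negligible Δh, P + ½ρv² is constant, so P_low − P_up = ½ρ(v_up² − v_low²).
ΔP = ½·1.14·(74.3² − 65.7²) = 686 Pa.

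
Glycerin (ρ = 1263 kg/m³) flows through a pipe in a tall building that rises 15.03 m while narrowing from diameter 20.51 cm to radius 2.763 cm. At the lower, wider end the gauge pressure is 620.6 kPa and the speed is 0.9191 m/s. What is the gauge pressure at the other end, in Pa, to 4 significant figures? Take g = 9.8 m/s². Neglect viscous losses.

P₂ ≈ 333900 Pa

Continuity gives A₁v₁ = A₂v₂, so v₂ = (330.4 cm²)/(23.98 cm²) × 0.9191 m/s = 12.66 m/s.
Energy conservation along the streamline gives P₂ = P₁ − ½ρ(v₂² − v₁²) − ρg(h₂ − h₁).
P₂ = 620600 + ½·1263·(0.9191² − 12.66²) − 1263·9.8·(+15.03) = 620600 + (-100700) − (186000) = 333900 Pa.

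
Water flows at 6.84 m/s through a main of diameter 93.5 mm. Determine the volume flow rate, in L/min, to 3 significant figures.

Q = 2820 L/min

Q = A·v = 0.00687 m² × 6.84 m/s = 0.0470 m³/s.
Converting: 0.0470 m³/s × 60000 = 2820 L/min.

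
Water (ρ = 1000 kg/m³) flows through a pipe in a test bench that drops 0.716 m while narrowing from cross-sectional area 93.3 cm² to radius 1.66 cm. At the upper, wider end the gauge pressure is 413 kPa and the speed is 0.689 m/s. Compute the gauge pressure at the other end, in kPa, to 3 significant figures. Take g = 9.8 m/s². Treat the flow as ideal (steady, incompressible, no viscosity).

By continuity, v₂ = v₁·A₁/A₂ = 0.689·(93.3/8.66) = 7.43 m/s.
Bernoulli: P₁ + ½ρv₁² + ρg h₁ = P₂ + ½ρv₂² + ρg h₂, so P₂ = P₁ + ½ρ(v₁² − v₂²) − ρg(h₂ − h₁).
P₂ = 413000 + ½·1000·(0.689² − 7.43²) − 1000·9.8·(−0.716) = 413000 + (-27300) − (-7020) = 393000 Pa.

P₂ ≈ 393 kPa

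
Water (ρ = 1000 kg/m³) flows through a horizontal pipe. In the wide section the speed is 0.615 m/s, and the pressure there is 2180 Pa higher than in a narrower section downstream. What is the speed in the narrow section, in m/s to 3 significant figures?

2.18 m/s

Horizontal Bernoulli: P₁ + ½ρv₁² = P₂ + ½ρv₂², so v₂² = v₁² + 2(P₁ − P₂)/ρ.
v₂ = √(0.615² + 2·2180/1000) = √(0.378 + 4.36) = 2.18 m/s.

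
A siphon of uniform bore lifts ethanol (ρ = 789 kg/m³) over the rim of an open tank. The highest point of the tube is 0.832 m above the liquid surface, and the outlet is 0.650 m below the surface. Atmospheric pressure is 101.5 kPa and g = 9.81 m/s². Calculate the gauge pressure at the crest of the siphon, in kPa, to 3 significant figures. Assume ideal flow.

P_gauge ≈ -11.5 kPa

From the surface to the outlet (both open to atmosphere, surface at rest): v = √(2g·h_out) = √(2·9.81·0.650) = 3.57 m/s.
The bore is uniform, so the speed at the crest is the same v. Bernoulli surface→crest: P_atm = P_top + ½ρv² + ρg·h_top.
P_top = 101500 − ½·789·3.57² − 789·9.81·0.832 = 90000 Pa. So P_gauge = P_top − P_atm = -11500 Pa.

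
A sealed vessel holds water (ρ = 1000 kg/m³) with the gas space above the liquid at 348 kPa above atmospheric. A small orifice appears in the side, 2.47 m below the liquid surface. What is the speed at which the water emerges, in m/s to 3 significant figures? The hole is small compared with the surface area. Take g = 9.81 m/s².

Take point 1 at the surface (v₁ ≈ 0) and point 2 at the hole (at atmospheric pressure). Bernoulli: P₁ + ρg h = P_atm + ½ρv₂².
With P₁ − P_atm = 348000 Pa, v₂ = √(2gh + 2ΔP/ρ) = √(2·9.81·2.47 + 2·348000/1000) = 27.3 m/s.

27.3 m/s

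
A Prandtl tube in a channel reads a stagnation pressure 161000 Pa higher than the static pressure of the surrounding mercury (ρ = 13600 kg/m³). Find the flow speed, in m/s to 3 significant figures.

At the stagnation point the flow is brought to rest, so Bernoulli gives P_stag − P_static = ½ρv².
v = √(2ΔP/ρ) = √(2·161000/13600) = 4.87 m/s.

v ≈ 4.87 m/s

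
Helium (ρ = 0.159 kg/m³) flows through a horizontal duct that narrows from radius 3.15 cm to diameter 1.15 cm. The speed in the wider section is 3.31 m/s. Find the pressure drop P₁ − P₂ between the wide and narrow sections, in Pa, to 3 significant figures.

ΔP ≈ 784 Pa

Continuity gives A₁v₁ = A₂v₂, so v₂ = (31.2 cm²)/(1.04 cm²) × 3.31 m/s = 99.3 m/s.
Along the horizontal streamline, P + ½ρv² is constant.
P₁ − P₂ = ½·0.159·(99.3² − 3.31²) = ½·0.159·9860 = 784 Pa.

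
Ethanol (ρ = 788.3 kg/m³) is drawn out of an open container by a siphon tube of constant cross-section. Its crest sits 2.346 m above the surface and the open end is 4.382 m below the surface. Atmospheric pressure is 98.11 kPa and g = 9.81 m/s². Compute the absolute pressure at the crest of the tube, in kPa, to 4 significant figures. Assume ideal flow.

P_top ≈ 46.08 kPa

Bernoulli surface→outlet gives ½v² = g·h_out, so v = √(2·9.81·4.382) = 9.272 m/s.
With constant cross-section the crest speed equals v; applying Bernoulli from the surface up to the crest, P_top = P_atm − ½ρv² − ρg·h_top.
P_top = 98110 − ½·788.3·9.272² − 788.3·9.81·2.346 = 46080 Pa.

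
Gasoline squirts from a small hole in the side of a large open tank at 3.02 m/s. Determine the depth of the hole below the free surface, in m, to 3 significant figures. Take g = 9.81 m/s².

For a small hole in a large open tank, ½v² = gh, giving h = v²/(2g).
h = 3.02²/(2·9.81) = 9.12/19.62 = 0.465 m.

0.465 m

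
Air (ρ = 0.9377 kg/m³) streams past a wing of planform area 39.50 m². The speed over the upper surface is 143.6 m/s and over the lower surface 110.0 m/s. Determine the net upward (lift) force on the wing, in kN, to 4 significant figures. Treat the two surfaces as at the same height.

F ≈ 157.8 kN

From P + ½ρv² = const at equal height, P_low − P_up = ½ρ(v_up² − v_low²).
ΔP = ½·0.9377·(143.6² − 110.0²) = 3995 Pa.
Lift = ΔP · A = 3995 × 39.50 = 157800 N.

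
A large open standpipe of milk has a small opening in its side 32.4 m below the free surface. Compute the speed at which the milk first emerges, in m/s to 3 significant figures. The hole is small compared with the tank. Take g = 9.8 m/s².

Bernoulli from surface to hole (P equal, v_surface ≈ 0): v = √(2gh) = √(2×9.8×32.4) = 25.2 m/s.

v ≈ 25.2 m/s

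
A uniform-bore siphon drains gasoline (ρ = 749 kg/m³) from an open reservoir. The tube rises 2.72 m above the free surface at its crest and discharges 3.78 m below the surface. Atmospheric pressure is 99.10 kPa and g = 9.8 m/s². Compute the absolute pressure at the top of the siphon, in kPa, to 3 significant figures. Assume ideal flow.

From the surface to the outlet (both open to atmosphere, surface at rest): v = √(2g·h_out) = √(2·9.8·3.78) = 8.61 m/s.
With constant cross-section the crest speed equals v; applying Bernoulli from the surface up to the crest, P_top = P_atm − ½ρv² − ρg·h_top.
P_top = 99100 − ½·749·8.61² − 749·9.8·2.72 = 51400 Pa.

51.4 kPa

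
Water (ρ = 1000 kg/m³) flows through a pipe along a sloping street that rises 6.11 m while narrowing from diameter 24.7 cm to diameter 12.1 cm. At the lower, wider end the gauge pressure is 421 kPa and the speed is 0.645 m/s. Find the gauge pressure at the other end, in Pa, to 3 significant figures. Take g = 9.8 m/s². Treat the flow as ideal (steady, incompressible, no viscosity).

Continuity gives A₁v₁ = A₂v₂, so v₂ = (479 cm²)/(115 cm²) × 0.645 m/s = 2.69 m/s.
Applying Bernoulli between the two ends and solving for P₂: P₂ = P₁ + ½ρ(v₁² − v₂²) − ρgΔh.
P₂ = 421000 + ½·1000·(0.645² − 2.69²) − 1000·9.8·(+6.11) = 421000 + (-3400) − (59900) = 358000 Pa.

358000 Pa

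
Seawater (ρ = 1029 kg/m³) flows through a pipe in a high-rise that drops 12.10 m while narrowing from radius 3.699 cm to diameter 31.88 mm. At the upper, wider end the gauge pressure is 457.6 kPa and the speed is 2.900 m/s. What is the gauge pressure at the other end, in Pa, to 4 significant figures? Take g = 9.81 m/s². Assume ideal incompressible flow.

Mass conservation (A₁v₁ = A₂v₂) gives v₂ = 2.900 × 42.99/7.982 = 15.62 m/s.
Applying Bernoulli between the two ends and solving for P₂: P₂ = P₁ + ½ρ(v₁² − v₂²) − ρgΔh.
P₂ = 457600 + ½·1029·(2.900² − 15.62²) − 1029·9.81·(−12.10) = 457600 + (-121200) − (-122100) = 458600 Pa.

P₂ = 458600 Pa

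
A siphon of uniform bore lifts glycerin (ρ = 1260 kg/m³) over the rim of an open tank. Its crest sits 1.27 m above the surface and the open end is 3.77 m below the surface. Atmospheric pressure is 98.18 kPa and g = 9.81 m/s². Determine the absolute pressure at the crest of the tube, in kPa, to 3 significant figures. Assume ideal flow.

The outlet speed comes from Torricelli: v = √(2g·3.77) = 8.60 m/s.
Continuity keeps v the same throughout the tube; from surface to crest, P_atm + 0 = P_top + ½ρv² + ρg·h_top.
P_top = 98180 − ½·1260·8.60² − 1260·9.81·1.27 = 35900 Pa.

P_top ≈ 35.9 kPa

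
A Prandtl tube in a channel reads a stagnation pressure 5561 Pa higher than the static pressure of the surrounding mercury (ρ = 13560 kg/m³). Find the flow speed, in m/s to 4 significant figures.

At the stagnation point the flow is brought to rest, so Bernoulli gives P_stag − P_static = ½ρv².
v = √(2ΔP/ρ) = √(2·5561/13560) = 0.9057 m/s.

v = 0.9057 m/s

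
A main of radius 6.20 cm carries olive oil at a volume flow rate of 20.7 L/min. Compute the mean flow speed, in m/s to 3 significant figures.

Q = 20.7 L/min = 0.000345 m³/s.
v = Q/A = 0.000345 / 0.0121 = 0.0286 m/s.

v ≈ 0.0286 m/s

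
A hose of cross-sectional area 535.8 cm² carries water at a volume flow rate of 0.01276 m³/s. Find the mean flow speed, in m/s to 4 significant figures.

v ≈ 0.2381 m/s

Q = 0.01276 m³/s = 0.01276 m³/s.
v = Q/A = 0.01276 / 0.05358 = 0.2381 m/s.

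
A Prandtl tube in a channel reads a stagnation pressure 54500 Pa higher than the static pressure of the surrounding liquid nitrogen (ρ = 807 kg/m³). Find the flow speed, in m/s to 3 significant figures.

v ≈ 11.6 m/s

Bernoulli between the free stream and the stagnation point: ½ρv² = P_stag − P_static.
v = √(2ΔP/ρ) = √(2·54500/807) = 11.6 m/s.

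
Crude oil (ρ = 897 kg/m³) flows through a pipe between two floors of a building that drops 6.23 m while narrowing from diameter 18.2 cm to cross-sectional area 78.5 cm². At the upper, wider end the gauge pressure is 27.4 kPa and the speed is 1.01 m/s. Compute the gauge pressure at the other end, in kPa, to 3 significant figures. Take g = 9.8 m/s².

Mass conservation (A₁v₁ = A₂v₂) gives v₂ = 1.01 × 260/78.5 = 3.35 m/s.
Applying Bernoulli between the two ends and solving for P₂: P₂ = P₁ + ½ρ(v₁² − v₂²) − ρgΔh.
P₂ = 27400 + ½·897·(1.01² − 3.35²) − 897·9.8·(−6.23) = 27400 + (-4570) − (-54800) = 77600 Pa.

77.6 kPa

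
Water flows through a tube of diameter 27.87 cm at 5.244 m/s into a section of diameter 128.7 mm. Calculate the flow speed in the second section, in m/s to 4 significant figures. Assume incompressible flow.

24.59 m/s

Continuity gives A₁v₁ = A₂v₂, so v₂ = (610.0 cm²)/(130.1 cm²) × 5.244 m/s = 24.59 m/s.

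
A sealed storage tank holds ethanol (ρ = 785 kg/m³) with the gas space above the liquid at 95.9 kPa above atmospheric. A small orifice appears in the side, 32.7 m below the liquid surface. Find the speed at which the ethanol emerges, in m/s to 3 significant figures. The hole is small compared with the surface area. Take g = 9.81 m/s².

Take point 1 at the surface (v₁ ≈ 0) and point 2 at the hole (at atmospheric pressure). Bernoulli: P₁ + ρg h = P_atm + ½ρv₂².
With P₁ − P_atm = 95900 Pa, v₂ = √(2gh + 2ΔP/ρ) = √(2·9.81·32.7 + 2·95900/785) = 29.8 m/s.

v = 29.8 m/s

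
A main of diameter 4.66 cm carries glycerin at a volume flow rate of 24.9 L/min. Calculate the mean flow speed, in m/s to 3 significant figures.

Q = 24.9 L/min = 0.000415 m³/s.
v = Q/A = 0.000415 / 0.00171 = 0.243 m/s.

0.243 m/s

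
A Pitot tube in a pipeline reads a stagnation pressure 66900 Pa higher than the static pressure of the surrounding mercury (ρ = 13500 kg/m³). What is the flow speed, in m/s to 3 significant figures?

At the stagnation point the flow is brought to rest, so Bernoulli gives P_stag − P_static = ½ρv².
v = √(2ΔP/ρ) = √(2·66900/13500) = 3.15 m/s.

v ≈ 3.15 m/s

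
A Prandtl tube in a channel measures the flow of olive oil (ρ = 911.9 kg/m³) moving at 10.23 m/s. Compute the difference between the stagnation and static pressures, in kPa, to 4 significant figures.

At the stagnation point the flow is brought to rest, so Bernoulli gives P_stag − P_static = ½ρv².
ΔP = ½·911.9·10.23² = 47720 Pa.

47.72 kPa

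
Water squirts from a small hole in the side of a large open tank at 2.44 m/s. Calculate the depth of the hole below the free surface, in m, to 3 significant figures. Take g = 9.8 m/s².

Inverting v = √(2gh) gives h = v² / 2g.
h = 2.44²/(2·9.8) = 5.95/19.60 = 0.304 m.

h = 0.304 m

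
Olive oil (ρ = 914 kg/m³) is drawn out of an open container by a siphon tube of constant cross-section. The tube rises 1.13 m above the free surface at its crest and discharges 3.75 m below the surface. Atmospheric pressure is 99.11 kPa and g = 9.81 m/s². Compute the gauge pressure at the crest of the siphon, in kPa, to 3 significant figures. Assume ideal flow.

P_gauge = -43.8 kPa

From the surface to the outlet (both open to atmosphere, surface at rest): v = √(2g·h_out) = √(2·9.81·3.75) = 8.58 m/s.
The bore is uniform, so the speed at the crest is the same v. Bernoulli surface→crest: P_atm = P_top + ½ρv² + ρg·h_top.
P_top = 99110 − ½·914·8.58² − 914·9.81·1.13 = 55400 Pa. So P_gauge = P_top − P_atm = -43800 Pa.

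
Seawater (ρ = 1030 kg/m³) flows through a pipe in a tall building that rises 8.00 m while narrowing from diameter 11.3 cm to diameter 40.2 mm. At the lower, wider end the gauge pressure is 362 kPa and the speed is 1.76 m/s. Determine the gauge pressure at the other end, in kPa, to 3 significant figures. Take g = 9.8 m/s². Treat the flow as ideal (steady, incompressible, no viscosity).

Mass conservation (A₁v₁ = A₂v₂) gives v₂ = 1.76 × 100/12.7 = 13.9 m/s.
Applying Bernoulli between the two ends and solving for P₂: P₂ = P₁ + ½ρ(v₁² − v₂²) − ρgΔh.
P₂ = 362000 + ½·1030·(1.76² − 13.9²) − 1030·9.8·(+8.00) = 362000 + (-98000) − (80800) = 183000 Pa.

P₂ = 183 kPa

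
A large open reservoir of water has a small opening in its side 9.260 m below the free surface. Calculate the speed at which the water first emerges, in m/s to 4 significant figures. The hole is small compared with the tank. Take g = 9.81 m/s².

Bernoulli from surface to hole (P equal, v_surface ≈ 0): v = √(2gh) = √(2×9.81×9.260) = 13.48 m/s.

v ≈ 13.48 m/s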